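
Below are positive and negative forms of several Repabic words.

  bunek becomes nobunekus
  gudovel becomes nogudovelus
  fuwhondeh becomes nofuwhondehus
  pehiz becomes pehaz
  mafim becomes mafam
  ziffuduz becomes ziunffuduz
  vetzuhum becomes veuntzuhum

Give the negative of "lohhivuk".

lounhhivuk

"lohhivuk" has last vowel 'u'. The stems whose last vowel is 'u' (ziffuduz → ziunffuduz, vetzuhum → veuntzuhum) insert -un- after the first vowel.
So lohhivuk → lounhhivuk.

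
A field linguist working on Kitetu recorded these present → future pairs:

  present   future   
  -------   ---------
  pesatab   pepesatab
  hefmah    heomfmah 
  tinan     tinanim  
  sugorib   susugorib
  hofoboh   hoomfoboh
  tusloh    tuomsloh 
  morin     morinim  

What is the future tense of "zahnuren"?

pesatab and hefmah both have last vowel 'a' yet inflect differently (pepesatab, heomfmah), so the last vowel is not what conditions the rule; the final letter is.
"zahnuren" ends in -n. The stems ending in -n (tinan → tinanim, morin → morinim) add -im.
So zahnuren → zahnurenim.

zahnurenim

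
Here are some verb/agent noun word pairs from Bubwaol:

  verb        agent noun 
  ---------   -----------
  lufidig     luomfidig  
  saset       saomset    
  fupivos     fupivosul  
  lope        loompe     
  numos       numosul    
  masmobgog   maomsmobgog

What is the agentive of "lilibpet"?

numos and masmobgog both have last vowel 'o' yet inflect differently (numosul, maomsmobgog), so the last vowel is not what conditions the rule; the final letter is.
"lilibpet" ends in -t. The one such stem in the data (saset → saomset) inserts -om- after the first vowel (as do lufidig, lope), so the same rule applies.
So lilibpet → liomlibpet.

liomlibpet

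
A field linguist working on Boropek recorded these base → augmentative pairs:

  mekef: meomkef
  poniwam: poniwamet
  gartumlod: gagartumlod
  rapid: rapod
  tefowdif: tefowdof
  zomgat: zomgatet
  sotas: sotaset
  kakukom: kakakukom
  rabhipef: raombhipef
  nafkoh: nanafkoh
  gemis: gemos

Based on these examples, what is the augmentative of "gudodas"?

gudodaset

rapid and gartumlod both end in -d yet inflect differently (rapod, gagartumlod), so the final letter is not what conditions the rule; the last vowel is.
"gudodas" has last vowel 'a'. The stems whose last vowel is 'a' (poniwam → poniwamet, zomgat → zomgatet, sotas → sotaset) add -et.
The other patterns: stems whose last vowel is 'i' change the last vowel to 'o'; stems whose last vowel is 'o' repeat the first consonant+vowel as a prefix; stems whose last vowel is 'e' insert -om- after the first vowel.
So gudodas → gudodaset.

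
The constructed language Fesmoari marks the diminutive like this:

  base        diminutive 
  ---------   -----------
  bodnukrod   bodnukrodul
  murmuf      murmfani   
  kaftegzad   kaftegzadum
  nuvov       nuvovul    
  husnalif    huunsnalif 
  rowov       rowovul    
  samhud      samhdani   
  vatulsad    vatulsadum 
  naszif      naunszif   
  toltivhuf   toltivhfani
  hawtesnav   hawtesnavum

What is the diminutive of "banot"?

banotul

"banot" has last vowel 'o'. The stems whose last vowel is 'o' (bodnukrod → bodnukrodul, nuvov → nuvovul, rowov → rowovul) add -ul.
The other patterns: stems whose last vowel is 'i' insert -un- after the first vowel; stems whose last vowel is 'u' delete the last vowel and add -ani; stems whose last vowel is 'a' add -um.
So banot → banotul.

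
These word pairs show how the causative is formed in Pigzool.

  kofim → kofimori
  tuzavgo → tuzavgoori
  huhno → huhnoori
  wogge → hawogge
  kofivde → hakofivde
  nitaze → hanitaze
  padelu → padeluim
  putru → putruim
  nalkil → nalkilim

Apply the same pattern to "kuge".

hakuge

"kuge" ends in -e. The stems ending in -e (wogge → hawogge, kofivde → hakofivde, nitaze → hanitaze) add the prefix ha-.
The other patterns: stems ending in -m or -o add -ori; stems ending in -l or -u add -im.
So kuge → hakuge.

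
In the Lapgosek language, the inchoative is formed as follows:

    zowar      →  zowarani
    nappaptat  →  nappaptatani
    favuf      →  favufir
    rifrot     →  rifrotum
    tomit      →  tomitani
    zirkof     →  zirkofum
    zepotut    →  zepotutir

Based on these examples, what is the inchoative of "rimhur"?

rimhurir

tomit and zepotut both end in -t yet inflect differently (tomitani, zepotutir), so the final letter is not what conditions the rule; the last vowel is.
"rimhur" has last vowel 'u'. The stems whose last vowel is 'u' (zepotut → zepotutir, favuf → favufir) add -ir.
The other patterns: stems whose last vowel is 'a' or 'i' add -ani; stems whose last vowel is 'o' add -um.
So rimhur → rimhurir.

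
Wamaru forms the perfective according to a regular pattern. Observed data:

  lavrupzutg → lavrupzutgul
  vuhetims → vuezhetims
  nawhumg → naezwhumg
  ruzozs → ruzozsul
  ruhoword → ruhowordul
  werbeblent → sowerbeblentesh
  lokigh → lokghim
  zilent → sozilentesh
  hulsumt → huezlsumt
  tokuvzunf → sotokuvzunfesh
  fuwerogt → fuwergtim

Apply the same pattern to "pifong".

sopifongesh

zilent and fuwerogt both end in -t yet inflect differently (sozilentesh, fuwergtim), so the final letter is not what conditions the rule; the second-to-last letter is.
"pifong" has second-to-last letter 'n'. The stems whose second-to-last letter is 'n' (zilent → sozilentesh, tokuvzunf → sotokuvzunfesh, werbeblent → sowerbeblentesh) add so- … -esh around the stem.
So pifong → sopifongesh.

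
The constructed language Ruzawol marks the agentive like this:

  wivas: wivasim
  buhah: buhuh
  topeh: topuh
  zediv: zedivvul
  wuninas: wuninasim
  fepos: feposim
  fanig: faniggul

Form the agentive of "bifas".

buhah and wivas both have last vowel 'a' yet inflect differently (buhuh, wivasim), so the last vowel is not what conditions the rule; the final letter is.
"bifas" ends in -s. The stems ending in -s (wivas → wivasim, fepos → feposim, wuninas → wuninasim) add -im.
The other patterns: stems ending in -h change the last vowel to 'u'; stems ending in -g or -v double the final consonant and add -ul.
So bifas → bifasim.

bifasim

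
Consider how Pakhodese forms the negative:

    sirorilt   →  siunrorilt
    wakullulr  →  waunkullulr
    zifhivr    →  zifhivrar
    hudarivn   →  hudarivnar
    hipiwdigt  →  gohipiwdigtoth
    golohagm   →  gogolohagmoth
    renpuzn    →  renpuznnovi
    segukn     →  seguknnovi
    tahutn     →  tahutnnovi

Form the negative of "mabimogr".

wakullulr and zifhivr both end in -r yet inflect differently (waunkullulr, zifhivrar), so the final letter is not what conditions the rule; the second-to-last letter is.
"mabimogr" has second-to-last letter 'g'. The stems whose second-to-last letter is 'g' (hipiwdigt → gohipiwdigtoth, golohagm → gogolohagmoth) add go- … -oth around the stem.
So mabimogr → gomabimogroth.

gomabimogroth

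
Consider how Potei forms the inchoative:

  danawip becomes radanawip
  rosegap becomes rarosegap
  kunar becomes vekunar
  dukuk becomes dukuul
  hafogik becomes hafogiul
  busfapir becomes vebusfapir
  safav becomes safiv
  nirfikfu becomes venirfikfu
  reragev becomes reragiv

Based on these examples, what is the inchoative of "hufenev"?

hufeniv

"hufenev" ends in -v. The stems ending in -v (safav → safiv, reragev → reragiv) change the last vowel to 'i'.
So hufenev → hufeniv.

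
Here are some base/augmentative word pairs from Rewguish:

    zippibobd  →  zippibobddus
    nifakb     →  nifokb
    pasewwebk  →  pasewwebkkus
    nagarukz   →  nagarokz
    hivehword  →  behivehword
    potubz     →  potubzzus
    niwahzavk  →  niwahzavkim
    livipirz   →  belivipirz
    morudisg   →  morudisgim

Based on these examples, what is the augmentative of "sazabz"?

livipirz and nagarukz both end in -z yet inflect differently (belivipirz, nagarokz), so the final letter is not what conditions the rule; the second-to-last letter is.
"sazabz" has second-to-last letter 'b'. The stems whose second-to-last letter is 'b' (zippibobd → zippibobddus, pasewwebk → pasewwebkkus, potubz → potubzzus) double the final consonant and add -us.
So sazabz → sazabzzus.

sazabzzus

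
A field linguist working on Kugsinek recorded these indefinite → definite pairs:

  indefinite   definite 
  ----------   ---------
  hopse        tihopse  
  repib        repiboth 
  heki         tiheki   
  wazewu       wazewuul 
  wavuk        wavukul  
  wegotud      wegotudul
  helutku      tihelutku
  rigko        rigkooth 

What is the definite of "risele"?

"risele" begins with r-. The stems beginning with r- (rigko → rigkooth, repib → repiboth) add -oth.
The other patterns: stems beginning with h- add the prefix ti-; stems beginning with w- add -ul.
So risele → riseleoth.

riseleoth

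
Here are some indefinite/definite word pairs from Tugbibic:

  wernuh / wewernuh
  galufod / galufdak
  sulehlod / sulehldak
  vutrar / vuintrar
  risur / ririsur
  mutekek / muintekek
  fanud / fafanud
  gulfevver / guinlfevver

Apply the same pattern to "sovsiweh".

soinvsiweh

fanud and sulehlod both end in -d yet inflect differently (fafanud, sulehldak), so the final letter is not what conditions the rule; the last vowel is.
"sovsiweh" has last vowel 'e'. The stems whose last vowel is 'e' (gulfevver → guinlfevver, mutekek → muintekek) insert -in- after the first vowel.
So sovsiweh → soinvsiweh.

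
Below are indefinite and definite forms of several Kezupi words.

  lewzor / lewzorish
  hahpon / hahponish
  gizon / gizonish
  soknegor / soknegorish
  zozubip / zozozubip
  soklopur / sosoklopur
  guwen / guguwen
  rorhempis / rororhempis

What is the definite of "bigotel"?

"bigotel" has last vowel 'e'. The one such stem in the data (guwen → guguwen) repeats the first consonant+vowel as a prefix (as do zozubip, soklopur), so the same rule applies.
So bigotel → bibigotel.

bibigotel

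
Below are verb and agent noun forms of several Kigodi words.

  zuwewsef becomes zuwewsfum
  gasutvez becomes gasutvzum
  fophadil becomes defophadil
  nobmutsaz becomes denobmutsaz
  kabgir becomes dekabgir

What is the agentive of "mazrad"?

demazrad

gasutvez and nobmutsaz both end in -z yet inflect differently (gasutvzum, denobmutsaz), so the final letter is not what conditions the rule; the last vowel is.
"mazrad" has last vowel 'a'. The one such stem in the data (nobmutsaz → denobmutsaz) adds the prefix de-, so the same rule applies.
So mazrad → demazrad.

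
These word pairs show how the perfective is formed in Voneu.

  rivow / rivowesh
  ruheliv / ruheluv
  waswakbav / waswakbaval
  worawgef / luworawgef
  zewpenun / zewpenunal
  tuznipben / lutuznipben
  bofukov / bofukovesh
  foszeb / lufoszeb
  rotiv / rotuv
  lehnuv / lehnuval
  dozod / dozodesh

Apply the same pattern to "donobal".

waswakbav and bofukov both end in -v yet inflect differently (waswakbaval, bofukovesh), so the final letter is not what conditions the rule; the last vowel is.
"donobal" has last vowel 'a'. The one such stem in the data (waswakbav → waswakbaval) adds -al, so the same rule applies.
So donobal → donobalal.

donobalal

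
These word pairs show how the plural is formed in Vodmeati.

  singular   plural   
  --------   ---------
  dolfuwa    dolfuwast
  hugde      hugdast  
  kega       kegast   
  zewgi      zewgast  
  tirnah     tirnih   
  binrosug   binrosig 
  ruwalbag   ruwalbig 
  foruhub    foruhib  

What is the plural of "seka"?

"seka" ends in a vowel. The stems ending in a vowel (dolfuwa → dolfuwast, hugde → hugdast, kega → kegast) drop the final letter and add -ast.
The other pattern: stems ending in a consonant change the last vowel to 'i'.
So seka → sekast.

sekast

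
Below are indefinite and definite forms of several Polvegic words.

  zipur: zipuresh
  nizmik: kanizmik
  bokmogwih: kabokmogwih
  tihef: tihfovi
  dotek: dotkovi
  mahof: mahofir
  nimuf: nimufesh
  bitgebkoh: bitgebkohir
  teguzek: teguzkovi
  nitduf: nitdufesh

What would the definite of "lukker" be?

lukkrovi

bokmogwih and bitgebkoh both end in -h yet inflect differently (kabokmogwih, bitgebkohir), so the final letter is not what conditions the rule; the last vowel is.
"lukker" has last vowel 'e'. The stems whose last vowel is 'e' (teguzek → teguzkovi, tihef → tihfovi, dotek → dotkovi) delete the last vowel and add -ovi.
The other patterns: stems whose last vowel is 'i' add the prefix ka-; stems whose last vowel is 'o' add -ir; stems whose last vowel is 'u' add -esh.
So lukker → lukkrovi.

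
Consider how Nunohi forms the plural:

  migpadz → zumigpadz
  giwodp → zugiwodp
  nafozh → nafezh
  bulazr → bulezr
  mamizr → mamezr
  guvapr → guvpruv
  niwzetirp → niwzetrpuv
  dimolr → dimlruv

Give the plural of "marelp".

marlpuv

bulazr and guvapr both end in -r yet inflect differently (bulezr, guvpruv), so the final letter is not what conditions the rule; the second-to-last letter is.
"marelp" has second-to-last letter 'l'. The one such stem in the data (dimolr → dimlruv) deletes the last vowel and adds -uv (as do guvapr, niwzetirp), so the same rule applies.
So marelp → marlpuv.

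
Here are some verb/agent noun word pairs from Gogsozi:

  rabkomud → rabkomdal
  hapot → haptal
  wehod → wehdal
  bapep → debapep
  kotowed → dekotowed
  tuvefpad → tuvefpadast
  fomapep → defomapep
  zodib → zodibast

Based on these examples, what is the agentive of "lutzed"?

delutzed

"lutzed" has last vowel 'e'. The stems whose last vowel is 'e' (fomapep → defomapep, kotowed → dekotowed, bapep → debapep) add the prefix de-.
The other patterns: stems whose last vowel is 'o' or 'u' delete the last vowel and add -al; stems whose last vowel is 'a' or 'i' add -ast.
So lutzed → delutzed.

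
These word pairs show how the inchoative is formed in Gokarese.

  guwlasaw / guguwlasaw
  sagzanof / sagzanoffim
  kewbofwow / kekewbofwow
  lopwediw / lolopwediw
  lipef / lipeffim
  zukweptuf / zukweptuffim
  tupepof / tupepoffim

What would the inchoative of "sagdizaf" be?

sagdizaffim

sagzanof and kewbofwow both have last vowel 'o' yet inflect differently (sagzanoffim, kekewbofwow), so the last vowel is not what conditions the rule; the final letter is.
"sagdizaf" ends in -f. The stems ending in -f (lipef → lipeffim, sagzanof → sagzanoffim, zukweptuf → zukweptuffim) double the final consonant and add -im.
So sagdizaf → sagdizaffim.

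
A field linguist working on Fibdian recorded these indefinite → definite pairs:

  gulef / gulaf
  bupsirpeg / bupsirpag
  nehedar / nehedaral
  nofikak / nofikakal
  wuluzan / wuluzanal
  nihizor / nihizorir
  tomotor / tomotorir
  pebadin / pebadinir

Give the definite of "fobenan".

"fobenan" has last vowel 'a'. The stems whose last vowel is 'a' (nehedar → nehedaral, nofikak → nofikakal, wuluzan → wuluzanal) add -al.
So fobenan → fobenanal.

fobenanal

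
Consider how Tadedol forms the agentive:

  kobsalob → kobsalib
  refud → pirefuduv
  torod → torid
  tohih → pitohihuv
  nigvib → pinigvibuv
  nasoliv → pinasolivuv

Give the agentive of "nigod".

nigid

"nigod" has last vowel 'o'. The stems whose last vowel is 'o' (torod → torid, kobsalob → kobsalib) change the last vowel to 'i'.
The other pattern: stems whose last vowel is 'i' or 'u' add pi- … -uv around the stem.
So nigod → nigid.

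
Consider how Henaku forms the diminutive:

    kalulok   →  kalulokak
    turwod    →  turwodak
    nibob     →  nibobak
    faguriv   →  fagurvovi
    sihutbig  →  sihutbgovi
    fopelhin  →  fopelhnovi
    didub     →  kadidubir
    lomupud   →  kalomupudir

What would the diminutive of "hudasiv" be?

hudasvovi

"hudasiv" has last vowel 'i'. The stems whose last vowel is 'i' (faguriv → fagurvovi, sihutbig → sihutbgovi, fopelhin → fopelhnovi) delete the last vowel and add -ovi.
So hudasiv → hudasvovi.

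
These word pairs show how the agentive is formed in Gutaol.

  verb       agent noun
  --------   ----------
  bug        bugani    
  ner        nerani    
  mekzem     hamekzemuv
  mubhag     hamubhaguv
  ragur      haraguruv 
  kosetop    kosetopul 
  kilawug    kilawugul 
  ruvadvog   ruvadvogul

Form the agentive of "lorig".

"lorig" has 2 vowels. The stems with 2 vowels (mekzem → hamekzemuv, mubhag → hamubhaguv, ragur → haraguruv) add ha- … -uv around the stem.
The other patterns: stems with 1 vowel add -ani; stems with 3 vowels add -ul.
So lorig → haloriguv.

haloriguv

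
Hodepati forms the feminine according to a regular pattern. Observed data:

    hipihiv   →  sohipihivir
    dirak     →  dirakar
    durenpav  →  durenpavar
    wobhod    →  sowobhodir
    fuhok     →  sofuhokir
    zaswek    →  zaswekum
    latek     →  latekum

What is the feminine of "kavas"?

kavasar

latek and dirak both end in -k yet inflect differently (latekum, dirakar), so the final letter is not what conditions the rule; the last vowel is.
"kavas" has last vowel 'a'. The stems whose last vowel is 'a' (durenpav → durenpavar, dirak → dirakar) add -ar.
The other patterns: stems whose last vowel is 'e' add -um; stems whose last vowel is 'i' or 'o' add so- … -ir around the stem.
So kavas → kavasar.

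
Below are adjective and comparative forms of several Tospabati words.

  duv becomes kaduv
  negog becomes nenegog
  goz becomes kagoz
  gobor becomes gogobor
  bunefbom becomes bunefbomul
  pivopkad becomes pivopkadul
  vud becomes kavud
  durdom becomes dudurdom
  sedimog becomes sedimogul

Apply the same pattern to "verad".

negog and sedimog both end in -g yet inflect differently (nenegog, sedimogul), so the final letter is not what conditions the rule; the number of vowels is.
"verad" has 2 vowels. The stems with 2 vowels (durdom → dudurdom, negog → nenegog, gobor → gogobor) repeat the first consonant+vowel as a prefix.
The other patterns: stems with 1 vowel add the prefix ka-; stems with 3 vowels add -ul.
So verad → veverad.

veverad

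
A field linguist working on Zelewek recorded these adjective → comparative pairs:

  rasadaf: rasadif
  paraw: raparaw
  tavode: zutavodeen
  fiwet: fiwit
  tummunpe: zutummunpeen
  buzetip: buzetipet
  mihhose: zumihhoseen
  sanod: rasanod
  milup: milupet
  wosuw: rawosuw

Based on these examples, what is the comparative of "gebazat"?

"gebazat" ends in -t. The one such stem in the data (fiwet → fiwit) changes the last vowel to 'i' (as does rasadaf), so the same rule applies.
So gebazat → gebazit.

gebazit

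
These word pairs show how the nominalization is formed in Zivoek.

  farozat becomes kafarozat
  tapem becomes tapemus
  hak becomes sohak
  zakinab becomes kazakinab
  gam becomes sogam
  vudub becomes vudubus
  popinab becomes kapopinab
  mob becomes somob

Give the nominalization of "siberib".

gam and tapem both end in -m yet inflect differently (sogam, tapemus), so the final letter is not what conditions the rule; the number of vowels is.
"siberib" has 3 vowels. The stems with 3 vowels (popinab → kapopinab, farozat → kafarozat, zakinab → kazakinab) add the prefix ka-.
The other patterns: stems with 1 vowel add the prefix so-; stems with 2 vowels add -us.
So siberib → kasiberib.

kasiberib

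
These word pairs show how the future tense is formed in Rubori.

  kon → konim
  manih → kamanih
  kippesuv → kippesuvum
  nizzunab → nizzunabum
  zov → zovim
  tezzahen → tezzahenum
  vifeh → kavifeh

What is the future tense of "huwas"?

kahuwas

kon and tezzahen both end in -n yet inflect differently (konim, tezzahenum), so the final letter is not what conditions the rule; the number of vowels is.
"huwas" has 2 vowels. The stems with 2 vowels (vifeh → kavifeh, manih → kamanih) add the prefix ka-.
The other patterns: stems with 1 vowel add -im; stems with 3 vowels add -um.
So huwas → kahuwas.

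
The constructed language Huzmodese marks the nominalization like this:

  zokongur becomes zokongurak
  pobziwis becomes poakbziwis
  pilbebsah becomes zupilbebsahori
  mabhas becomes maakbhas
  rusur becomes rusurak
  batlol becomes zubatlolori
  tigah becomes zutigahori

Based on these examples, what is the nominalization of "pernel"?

zupernelori

mabhas and tigah both have last vowel 'a' yet inflect differently (maakbhas, zutigahori), so the last vowel is not what conditions the rule; the final letter is.
"pernel" ends in -l. The one such stem in the data (batlol → zubatlolori) adds zu- … -ori around the stem, so the same rule applies.
So pernel → zupernelori.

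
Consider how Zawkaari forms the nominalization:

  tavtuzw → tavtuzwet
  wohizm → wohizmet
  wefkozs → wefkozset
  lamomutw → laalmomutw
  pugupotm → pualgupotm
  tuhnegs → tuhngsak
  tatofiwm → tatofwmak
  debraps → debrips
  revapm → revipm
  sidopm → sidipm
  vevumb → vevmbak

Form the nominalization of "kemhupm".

kemhipm

sidopm and wohizm both end in -m yet inflect differently (sidipm, wohizmet), so the final letter is not what conditions the rule; the second-to-last letter is.
"kemhupm" has second-to-last letter 'p'. The stems whose second-to-last letter is 'p' (debraps → debrips, sidopm → sidipm, revapm → revipm) change the last vowel to 'i'.
The other patterns: stems whose second-to-last letter is 'z' add -et; stems whose second-to-last letter is 't' insert -al- after the first vowel; stems whose second-to-last letter is 'g', 'm' or 'w' delete the last vowel and add -ak.
So kemhupm → kemhipm.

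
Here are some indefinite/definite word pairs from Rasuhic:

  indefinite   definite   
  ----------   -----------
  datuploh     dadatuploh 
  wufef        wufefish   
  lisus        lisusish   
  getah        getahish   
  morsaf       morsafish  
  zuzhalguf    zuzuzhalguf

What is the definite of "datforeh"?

dadatforeh

zuzhalguf and morsaf both end in -f yet inflect differently (zuzuzhalguf, morsafish), so the final letter is not what conditions the rule; the number of vowels is.
"datforeh" has 3 vowels. The stems with 3 vowels (datuploh → dadatuploh, zuzhalguf → zuzuzhalguf) repeat the first consonant+vowel as a prefix.
So datforeh → dadatforeh.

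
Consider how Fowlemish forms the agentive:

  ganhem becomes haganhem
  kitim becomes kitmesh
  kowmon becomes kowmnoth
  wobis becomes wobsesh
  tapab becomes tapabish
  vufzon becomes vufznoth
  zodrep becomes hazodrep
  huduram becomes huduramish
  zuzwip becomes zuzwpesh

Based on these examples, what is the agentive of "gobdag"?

huduram and kitim both end in -m yet inflect differently (huduramish, kitmesh), so the final letter is not what conditions the rule; the last vowel is.
"gobdag" has last vowel 'a'. The stems whose last vowel is 'a' (huduram → huduramish, tapab → tapabish) add -ish.
The other patterns: stems whose last vowel is 'o' delete the last vowel and add -oth; stems whose last vowel is 'i' delete the last vowel and add -esh; stems whose last vowel is 'e' add the prefix ha-.
So gobdag → gobdagish.

gobdagish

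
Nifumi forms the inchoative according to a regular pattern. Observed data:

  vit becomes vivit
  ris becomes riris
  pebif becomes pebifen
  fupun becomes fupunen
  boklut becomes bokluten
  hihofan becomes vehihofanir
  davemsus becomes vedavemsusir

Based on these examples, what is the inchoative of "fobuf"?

vit and boklut both end in -t yet inflect differently (vivit, bokluten), so the final letter is not what conditions the rule; the number of vowels is.
"fobuf" has 2 vowels. The stems with 2 vowels (pebif → pebifen, fupun → fupunen, boklut → bokluten) add -en.
The other patterns: stems with 1 vowel repeat the first consonant+vowel as a prefix; stems with 3 vowels add ve- … -ir around the stem.
So fobuf → fobufen.

fobufen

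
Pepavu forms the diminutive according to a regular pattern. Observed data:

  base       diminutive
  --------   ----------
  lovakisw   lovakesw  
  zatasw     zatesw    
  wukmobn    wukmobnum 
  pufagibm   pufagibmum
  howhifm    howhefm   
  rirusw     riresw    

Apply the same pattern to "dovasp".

dovesp

pufagibm and howhifm both end in -m yet inflect differently (pufagibmum, howhefm), so the final letter is not what conditions the rule; the second-to-last letter is.
"dovasp" has second-to-last letter 's'. The stems whose second-to-last letter is 's' (zatasw → zatesw, lovakisw → lovakesw, rirusw → riresw) change the last vowel to 'e'.
The other pattern: stems whose second-to-last letter is 'b' add -um.
So dovasp → dovesp.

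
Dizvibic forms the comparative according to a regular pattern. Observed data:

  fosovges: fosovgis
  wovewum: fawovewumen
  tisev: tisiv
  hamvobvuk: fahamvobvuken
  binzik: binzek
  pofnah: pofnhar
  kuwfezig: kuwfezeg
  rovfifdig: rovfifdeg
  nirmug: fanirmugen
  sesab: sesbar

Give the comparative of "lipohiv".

nirmug and rovfifdig both end in -g yet inflect differently (fanirmugen, rovfifdeg), so the final letter is not what conditions the rule; the last vowel is.
"lipohiv" has last vowel 'i'. The stems whose last vowel is 'i' (rovfifdig → rovfifdeg, kuwfezig → kuwfezeg, binzik → binzek) change the last vowel to 'e'.
The other patterns: stems whose last vowel is 'a' delete the last vowel and add -ar; stems whose last vowel is 'e' change the last vowel to 'i'; stems whose last vowel is 'u' add fa- … -en around the stem.
So lipohiv → lipohev.

lipohev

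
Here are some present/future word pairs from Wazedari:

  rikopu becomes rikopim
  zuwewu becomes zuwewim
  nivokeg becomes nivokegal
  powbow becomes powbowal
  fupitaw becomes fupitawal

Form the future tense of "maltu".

maltim

rikopu and nivokeg both have 3 vowels yet inflect differently (rikopim, nivokegal), so the number of vowels is not what conditions the rule; the final letter is.
"maltu" ends in -u. The stems ending in -u (rikopu → rikopim, zuwewu → zuwewim) drop the final letter and add -im.
The other pattern: stems ending in -g or -w add -al.
So maltu → maltim.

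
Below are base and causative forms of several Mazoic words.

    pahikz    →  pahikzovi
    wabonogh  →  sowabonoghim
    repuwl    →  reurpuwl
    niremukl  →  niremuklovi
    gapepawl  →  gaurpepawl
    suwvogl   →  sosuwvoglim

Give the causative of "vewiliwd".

suwvogl and niremukl both end in -l yet inflect differently (sosuwvoglim, niremuklovi), so the final letter is not what conditions the rule; the second-to-last letter is.
"vewiliwd" has second-to-last letter 'w'. The stems whose second-to-last letter is 'w' (repuwl → reurpuwl, gapepawl → gaurpepawl) insert -ur- after the first vowel.
The other patterns: stems whose second-to-last letter is 'g' add so- … -im around the stem; stems whose second-to-last letter is 'k' add -ovi.
So vewiliwd → veurwiliwd.

veurwiliwd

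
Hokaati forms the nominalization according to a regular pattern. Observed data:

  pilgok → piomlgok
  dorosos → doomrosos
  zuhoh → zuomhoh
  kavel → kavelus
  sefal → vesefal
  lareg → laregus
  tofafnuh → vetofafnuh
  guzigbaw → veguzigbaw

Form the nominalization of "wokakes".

kavel and sefal both end in -l yet inflect differently (kavelus, vesefal), so the final letter is not what conditions the rule; the last vowel is.
"wokakes" has last vowel 'e'. The stems whose last vowel is 'e' (kavel → kavelus, lareg → laregus) add -us.
The other patterns: stems whose last vowel is 'o' insert -om- after the first vowel; stems whose last vowel is 'a' or 'u' add the prefix ve-.
So wokakes → wokakesus.

wokakesus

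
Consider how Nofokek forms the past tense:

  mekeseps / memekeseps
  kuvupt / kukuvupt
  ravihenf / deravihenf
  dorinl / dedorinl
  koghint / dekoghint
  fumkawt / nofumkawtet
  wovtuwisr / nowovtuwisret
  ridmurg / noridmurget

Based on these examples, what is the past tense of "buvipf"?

"buvipf" has second-to-last letter 'p'. The stems whose second-to-last letter is 'p' (mekeseps → memekeseps, kuvupt → kukuvupt) repeat the first consonant+vowel as a prefix.
The other patterns: stems whose second-to-last letter is 'n' add the prefix de-; stems whose second-to-last letter is 'r', 's' or 'w' add no- … -et around the stem.
So buvipf → bubuvipf.

bubuvipf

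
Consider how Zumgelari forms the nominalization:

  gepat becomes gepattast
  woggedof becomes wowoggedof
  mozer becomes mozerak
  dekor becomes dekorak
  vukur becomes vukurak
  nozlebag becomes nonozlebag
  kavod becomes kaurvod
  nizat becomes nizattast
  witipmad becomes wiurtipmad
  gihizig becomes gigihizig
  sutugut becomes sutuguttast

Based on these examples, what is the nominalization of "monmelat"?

dekor and kavod both have last vowel 'o' yet inflect differently (dekorak, kaurvod), so the last vowel is not what conditions the rule; the final letter is.
"monmelat" ends in -t. The stems ending in -t (nizat → nizattast, sutugut → sutuguttast, gepat → gepattast) double the final consonant and add -ast.
The other patterns: stems ending in -r add -ak; stems ending in -d insert -ur- after the first vowel; stems ending in -f or -g repeat the first consonant+vowel as a prefix.
So monmelat → monmelattast.

monmelattast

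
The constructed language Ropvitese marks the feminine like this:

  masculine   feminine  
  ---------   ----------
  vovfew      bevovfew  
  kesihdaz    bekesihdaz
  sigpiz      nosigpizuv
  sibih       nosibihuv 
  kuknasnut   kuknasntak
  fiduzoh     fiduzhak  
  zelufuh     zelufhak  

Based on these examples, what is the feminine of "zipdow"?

zipdwak

kesihdaz and sigpiz both end in -z yet inflect differently (bekesihdaz, nosigpizuv), so the final letter is not what conditions the rule; the last vowel is.
"zipdow" has last vowel 'o'. The one such stem in the data (fiduzoh → fiduzhak) deletes the last vowel and adds -ak (as do kuknasnut, zelufuh), so the same rule applies.
So zipdow → zipdwak.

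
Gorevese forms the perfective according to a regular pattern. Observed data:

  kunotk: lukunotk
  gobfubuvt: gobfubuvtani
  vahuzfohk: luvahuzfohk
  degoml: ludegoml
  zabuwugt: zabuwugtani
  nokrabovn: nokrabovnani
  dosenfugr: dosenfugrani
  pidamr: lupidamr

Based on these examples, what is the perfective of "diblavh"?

diblavhani

dosenfugr and pidamr both end in -r yet inflect differently (dosenfugrani, lupidamr), so the final letter is not what conditions the rule; the second-to-last letter is.
"diblavh" has second-to-last letter 'v'. The stems whose second-to-last letter is 'v' (nokrabovn → nokrabovnani, gobfubuvt → gobfubuvtani) add -ani.
So diblavh → diblavhani.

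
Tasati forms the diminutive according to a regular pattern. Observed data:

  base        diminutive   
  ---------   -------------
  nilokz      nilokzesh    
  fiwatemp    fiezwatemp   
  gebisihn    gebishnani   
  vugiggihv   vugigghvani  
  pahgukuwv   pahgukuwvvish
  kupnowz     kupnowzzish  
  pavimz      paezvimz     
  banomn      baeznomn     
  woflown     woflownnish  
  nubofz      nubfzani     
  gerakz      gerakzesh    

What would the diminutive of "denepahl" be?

"denepahl" has second-to-last letter 'h'. The stems whose second-to-last letter is 'h' (vugiggihv → vugigghvani, gebisihn → gebishnani) delete the last vowel and add -ani.
The other patterns: stems whose second-to-last letter is 'm' insert -ez- after the first vowel; stems whose second-to-last letter is 'w' double the final consonant and add -ish; stems whose second-to-last letter is 'k' add -esh.
So denepahl → denephlani.

denephlani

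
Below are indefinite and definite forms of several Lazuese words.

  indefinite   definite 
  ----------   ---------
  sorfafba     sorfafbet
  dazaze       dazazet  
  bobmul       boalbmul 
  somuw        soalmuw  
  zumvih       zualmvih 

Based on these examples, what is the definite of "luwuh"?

lualwuh

sorfafba and somuw both begin with s- yet inflect differently (sorfafbet, soalmuw), so the first letter is not what conditions the rule; whether the stem ends in a vowel or a consonant is.
"luwuh" ends in a consonant. The stems ending in a consonant (bobmul → boalbmul, somuw → soalmuw, zumvih → zualmvih) insert -al- after the first vowel.
The other pattern: stems ending in a vowel drop the final letter and add -et.
So luwuh → lualwuh.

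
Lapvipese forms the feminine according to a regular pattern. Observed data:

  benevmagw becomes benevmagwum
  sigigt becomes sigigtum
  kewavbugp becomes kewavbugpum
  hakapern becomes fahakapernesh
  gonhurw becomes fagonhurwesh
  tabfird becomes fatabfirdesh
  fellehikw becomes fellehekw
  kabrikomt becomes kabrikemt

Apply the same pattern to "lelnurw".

falelnurwesh

benevmagw and gonhurw both end in -w yet inflect differently (benevmagwum, fagonhurwesh), so the final letter is not what conditions the rule; the second-to-last letter is.
"lelnurw" has second-to-last letter 'r'. The stems whose second-to-last letter is 'r' (hakapern → fahakapernesh, gonhurw → fagonhurwesh, tabfird → fatabfirdesh) add fa- … -esh around the stem.
So lelnurw → falelnurwesh.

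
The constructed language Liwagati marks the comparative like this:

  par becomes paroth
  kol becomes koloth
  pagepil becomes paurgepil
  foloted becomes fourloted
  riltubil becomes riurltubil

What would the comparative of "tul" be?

kol and pagepil both end in -l yet inflect differently (koloth, paurgepil), so the final letter is not what conditions the rule; the number of vowels is.
"tul" has 1 vowel. The stems with 1 vowel (par → paroth, kol → koloth) add -oth.
The other pattern: stems with 3 vowels insert -ur- after the first vowel.
So tul → tuloth.

tuloth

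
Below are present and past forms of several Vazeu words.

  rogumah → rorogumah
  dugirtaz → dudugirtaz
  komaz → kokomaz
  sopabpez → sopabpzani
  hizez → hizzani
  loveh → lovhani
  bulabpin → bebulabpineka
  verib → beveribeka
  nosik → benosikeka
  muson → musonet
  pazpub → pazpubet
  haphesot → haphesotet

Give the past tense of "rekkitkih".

dugirtaz and sopabpez both end in -z yet inflect differently (dudugirtaz, sopabpzani), so the final letter is not what conditions the rule; the last vowel is.
"rekkitkih" has last vowel 'i'. The stems whose last vowel is 'i' (bulabpin → bebulabpineka, verib → beveribeka, nosik → benosikeka) add be- … -eka around the stem.
The other patterns: stems whose last vowel is 'a' repeat the first consonant+vowel as a prefix; stems whose last vowel is 'e' delete the last vowel and add -ani; stems whose last vowel is 'o' or 'u' add -et.
So rekkitkih → berekkitkiheka.

berekkitkiheka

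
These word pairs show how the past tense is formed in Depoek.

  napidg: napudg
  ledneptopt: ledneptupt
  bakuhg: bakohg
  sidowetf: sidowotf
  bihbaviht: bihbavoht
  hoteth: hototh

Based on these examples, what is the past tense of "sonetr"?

"sonetr" has second-to-last letter 't'. The stems whose second-to-last letter is 't' (sidowetf → sidowotf, hoteth → hototh) change the last vowel to 'o'.
The other pattern: stems whose second-to-last letter is 'd' or 'p' change the last vowel to 'u'.
So sonetr → sonotr.

sonotr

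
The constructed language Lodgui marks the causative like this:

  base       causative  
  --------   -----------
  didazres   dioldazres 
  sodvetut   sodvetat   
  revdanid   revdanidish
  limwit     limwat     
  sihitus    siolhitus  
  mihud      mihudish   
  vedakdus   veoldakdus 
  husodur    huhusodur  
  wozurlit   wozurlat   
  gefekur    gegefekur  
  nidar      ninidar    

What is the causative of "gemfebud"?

sodvetut and gefekur both have last vowel 'u' yet inflect differently (sodvetat, gegefekur), so the last vowel is not what conditions the rule; the final letter is.
"gemfebud" ends in -d. The stems ending in -d (mihud → mihudish, revdanid → revdanidish) add -ish.
The other patterns: stems ending in -t change the last vowel to 'a'; stems ending in -r repeat the first consonant+vowel as a prefix; stems ending in -s insert -ol- after the first vowel.
So gemfebud → gemfebudish.

gemfebudish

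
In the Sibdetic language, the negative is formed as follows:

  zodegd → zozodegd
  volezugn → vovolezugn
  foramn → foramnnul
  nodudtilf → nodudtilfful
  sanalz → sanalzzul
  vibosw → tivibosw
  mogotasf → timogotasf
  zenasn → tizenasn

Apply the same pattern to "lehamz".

lehamzzul

volezugn and foramn both end in -n yet inflect differently (vovolezugn, foramnnul), so the final letter is not what conditions the rule; the second-to-last letter is.
"lehamz" has second-to-last letter 'm'. The one such stem in the data (foramn → foramnnul) doubles the final consonant and adds -ul (as do nodudtilf, sanalz), so the same rule applies.
The other patterns: stems whose second-to-last letter is 'g' repeat the first consonant+vowel as a prefix; stems whose second-to-last letter is 's' add the prefix ti-.
So lehamz → lehamzzul.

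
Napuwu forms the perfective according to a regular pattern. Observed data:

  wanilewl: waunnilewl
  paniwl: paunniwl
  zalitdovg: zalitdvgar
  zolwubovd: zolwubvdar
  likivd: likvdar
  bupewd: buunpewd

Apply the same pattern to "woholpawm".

"woholpawm" has second-to-last letter 'w'. The stems whose second-to-last letter is 'w' (wanilewl → waunnilewl, paniwl → paunniwl, bupewd → buunpewd) insert -un- after the first vowel.
The other pattern: stems whose second-to-last letter is 'v' delete the last vowel and add -ar.
So woholpawm → wounholpawm.

wounholpawm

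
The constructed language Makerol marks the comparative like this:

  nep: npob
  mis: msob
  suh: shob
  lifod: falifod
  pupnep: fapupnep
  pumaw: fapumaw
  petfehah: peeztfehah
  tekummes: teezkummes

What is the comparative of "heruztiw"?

heezruztiw

nep and pupnep both end in -p yet inflect differently (npob, fapupnep), so the final letter is not what conditions the rule; the number of vowels is.
"heruztiw" has 3 vowels. The stems with 3 vowels (petfehah → peeztfehah, tekummes → teezkummes) insert -ez- after the first vowel.
So heruztiw → heezruztiw.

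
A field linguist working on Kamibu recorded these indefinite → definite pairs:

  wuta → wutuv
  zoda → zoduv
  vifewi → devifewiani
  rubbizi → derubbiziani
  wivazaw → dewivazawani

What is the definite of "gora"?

wuta and wivazaw both have last vowel 'a' yet inflect differently (wutuv, dewivazawani), so the last vowel is not what conditions the rule; the final letter is.
"gora" ends in -a. The stems ending in -a (wuta → wutuv, zoda → zoduv) drop the final letter and add -uv.
So gora → goruv.

goruv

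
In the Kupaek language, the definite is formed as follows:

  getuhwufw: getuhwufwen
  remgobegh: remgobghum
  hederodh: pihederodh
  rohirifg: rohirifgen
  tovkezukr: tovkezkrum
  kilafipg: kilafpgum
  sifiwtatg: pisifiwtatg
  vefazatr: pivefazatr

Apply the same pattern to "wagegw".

waggwum

"wagegw" has second-to-last letter 'g'. The one such stem in the data (remgobegh → remgobghum) deletes the last vowel and adds -um (as do tovkezukr, kilafipg), so the same rule applies.
The other patterns: stems whose second-to-last letter is 'f' add -en; stems whose second-to-last letter is 'd' or 't' add the prefix pi-.
So wagegw → waggwum.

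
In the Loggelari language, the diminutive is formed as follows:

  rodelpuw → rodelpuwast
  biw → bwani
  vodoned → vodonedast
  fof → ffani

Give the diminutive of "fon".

biw and rodelpuw both end in -w yet inflect differently (bwani, rodelpuwast), so the final letter is not what conditions the rule; the number of vowels is.
"fon" has 1 vowel. The stems with 1 vowel (fof → ffani, biw → bwani) delete the last vowel and add -ani.
So fon → fnani.

fnani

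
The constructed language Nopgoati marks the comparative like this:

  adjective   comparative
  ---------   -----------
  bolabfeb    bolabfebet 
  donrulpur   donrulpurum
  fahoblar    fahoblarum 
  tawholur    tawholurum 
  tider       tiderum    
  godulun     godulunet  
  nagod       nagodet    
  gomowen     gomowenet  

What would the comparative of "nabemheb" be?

"nabemheb" ends in -b. The one such stem in the data (bolabfeb → bolabfebet) adds -et, so the same rule applies.
The other pattern: stems ending in -r add -um.
So nabemheb → nabemhebet.

nabemhebet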